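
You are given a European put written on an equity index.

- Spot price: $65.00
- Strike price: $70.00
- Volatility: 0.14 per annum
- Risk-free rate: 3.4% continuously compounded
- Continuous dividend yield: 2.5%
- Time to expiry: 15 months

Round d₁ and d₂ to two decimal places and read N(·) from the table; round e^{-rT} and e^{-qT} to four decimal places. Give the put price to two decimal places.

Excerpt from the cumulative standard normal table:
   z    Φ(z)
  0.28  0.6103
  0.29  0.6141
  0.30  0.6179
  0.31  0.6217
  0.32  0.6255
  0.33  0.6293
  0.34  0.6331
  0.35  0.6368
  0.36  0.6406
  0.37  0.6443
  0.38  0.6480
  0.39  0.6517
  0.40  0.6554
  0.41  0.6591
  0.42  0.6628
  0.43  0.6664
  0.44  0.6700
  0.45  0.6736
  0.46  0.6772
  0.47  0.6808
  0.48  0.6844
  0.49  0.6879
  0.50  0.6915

$6.51

σ√T = 0.14 × 1.1180 = 0.1565
d₁ = [ln(65/70) + (0.034 − 0.025 + 0.14²/2)·1.25] / 0.1565 = [-0.0741 + 0.0235] / 0.1565 = -0.3233 which rounds to -0.32
d₂ = d₁ − σ√T = -0.3233 − 0.1565 = -0.4798 which rounds to -0.48
e^(−qT) = e^(−0.025·1.25) = 0.9692;  e^(−rT) = e^(−0.034·1.25) = 0.9584
P = 70·0.9584·N(0.48) − 65·0.9692·N(0.32) = 70·0.9584·0.6844 − 65·0.9692·0.6255 = 45.9150 − 39.4052 = 6.5098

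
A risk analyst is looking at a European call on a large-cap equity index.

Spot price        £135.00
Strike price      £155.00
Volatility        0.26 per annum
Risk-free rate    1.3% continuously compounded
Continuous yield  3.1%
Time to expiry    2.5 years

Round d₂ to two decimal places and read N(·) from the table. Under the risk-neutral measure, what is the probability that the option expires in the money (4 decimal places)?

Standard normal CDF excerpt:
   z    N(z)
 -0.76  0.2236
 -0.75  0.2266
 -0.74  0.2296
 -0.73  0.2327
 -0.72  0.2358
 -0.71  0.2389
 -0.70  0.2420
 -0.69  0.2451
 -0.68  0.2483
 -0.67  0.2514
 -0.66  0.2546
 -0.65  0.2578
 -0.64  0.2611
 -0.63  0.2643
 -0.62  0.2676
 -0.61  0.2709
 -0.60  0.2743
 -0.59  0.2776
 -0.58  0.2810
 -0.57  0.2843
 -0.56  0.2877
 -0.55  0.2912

T = 2.5;  σ√T = 0.4111
d₁ = [ln(135/155) + (0.013 − 0.031 + 0.26²/2)·2.5] / 0.4111 = [-0.1382 + 0.0395] / 0.4111 = -0.2400 ≈ -0.24
d₂ = d₁ − σ√T = -0.2400 − 0.4111 = -0.6511 ≈ -0.65
Risk-neutral Pr[S_T > K] = N(d₂) = N(-0.65) = 0.2578

0.2578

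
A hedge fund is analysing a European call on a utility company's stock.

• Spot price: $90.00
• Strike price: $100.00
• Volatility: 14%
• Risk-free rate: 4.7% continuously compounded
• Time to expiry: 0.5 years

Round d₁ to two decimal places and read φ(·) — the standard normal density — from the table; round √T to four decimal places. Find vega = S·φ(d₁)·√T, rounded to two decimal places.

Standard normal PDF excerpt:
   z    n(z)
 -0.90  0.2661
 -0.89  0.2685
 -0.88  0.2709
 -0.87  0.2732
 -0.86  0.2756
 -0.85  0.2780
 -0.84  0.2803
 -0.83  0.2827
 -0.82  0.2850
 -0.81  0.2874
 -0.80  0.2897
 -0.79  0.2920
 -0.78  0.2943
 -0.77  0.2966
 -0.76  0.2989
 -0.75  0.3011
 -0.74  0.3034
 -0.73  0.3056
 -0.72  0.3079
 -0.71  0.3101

18.73

σ√T = 0.14 × 0.7071 = 0.0990
d₁ = [ln(90/100) + (0.047 + 0.14²/2)·0.5] / 0.0990 = [-0.1054 + 0.0284] / 0.0990 = -0.7774 which rounds to -0.78
√T = √0.5 = 0.7071
φ(d₁) = φ(-0.78) = 0.2943
vega = S·φ(d₁)·√T = 90·0.2943·0.7071 = 18.7290
(Vega is the same for a European call and put with the same parameters.)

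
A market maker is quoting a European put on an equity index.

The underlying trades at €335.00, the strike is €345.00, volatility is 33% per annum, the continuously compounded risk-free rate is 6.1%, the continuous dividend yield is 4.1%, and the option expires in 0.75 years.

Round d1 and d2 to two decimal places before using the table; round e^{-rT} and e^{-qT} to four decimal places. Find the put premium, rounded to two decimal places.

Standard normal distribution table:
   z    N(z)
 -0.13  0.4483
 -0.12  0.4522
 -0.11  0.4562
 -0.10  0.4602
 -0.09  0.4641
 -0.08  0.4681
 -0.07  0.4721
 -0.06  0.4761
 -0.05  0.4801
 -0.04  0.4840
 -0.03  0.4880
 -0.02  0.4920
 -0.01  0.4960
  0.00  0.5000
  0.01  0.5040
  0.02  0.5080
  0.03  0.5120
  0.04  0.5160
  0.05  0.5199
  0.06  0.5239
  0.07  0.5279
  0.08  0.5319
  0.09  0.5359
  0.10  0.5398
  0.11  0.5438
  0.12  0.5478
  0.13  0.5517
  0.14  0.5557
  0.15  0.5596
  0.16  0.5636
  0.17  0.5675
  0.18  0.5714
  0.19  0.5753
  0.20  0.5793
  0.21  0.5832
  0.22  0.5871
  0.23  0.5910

€38.84

T = 0.75;  σ√T = 0.2858
ln(S/K) + (r − q + σ²/2)T = ln(335/345) + (0.061 − 0.041 + 0.33²/2)·0.75 = -0.0294 + 0.0558 = 0.0264
d₁ = 0.0264 / 0.2858 = 0.0925 ⇒ 0.09
d₂ = d₁ − σ√T = 0.0925 − 0.2858 = -0.1933 ⇒ -0.19
e^(−qT) = e^(−0.041·0.75) = 0.9697;  e^(−rT) = e^(−0.061·0.75) = 0.9553
N(−d₂) = N(0.19) = 0.5753;  N(−d₁) = N(-0.09) = 0.4641
P = 345·0.9553·0.5753 − 335·0.9697·0.4641 = 189.6065 − 150.7627 = 38.8439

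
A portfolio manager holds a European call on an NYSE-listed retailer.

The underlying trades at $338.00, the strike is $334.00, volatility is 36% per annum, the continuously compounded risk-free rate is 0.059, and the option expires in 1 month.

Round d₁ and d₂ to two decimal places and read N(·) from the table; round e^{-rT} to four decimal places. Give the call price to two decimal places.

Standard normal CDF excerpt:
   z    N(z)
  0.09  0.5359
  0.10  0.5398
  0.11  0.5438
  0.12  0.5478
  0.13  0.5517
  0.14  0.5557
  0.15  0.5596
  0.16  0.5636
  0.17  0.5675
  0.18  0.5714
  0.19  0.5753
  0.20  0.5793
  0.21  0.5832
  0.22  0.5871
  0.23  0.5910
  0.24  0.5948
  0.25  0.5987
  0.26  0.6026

$16.38

σ√T = 0.36 × 0.2887 = 0.1039
d₁ = [ln(338/334) + (0.059 + 0.36²/2)·0.08333] / 0.1039 = [0.0119 + 0.0103] / 0.1039 = 0.2138 → 0.21
d₂ = d₁ − σ√T = 0.2138 − 0.1039 = 0.1099 → 0.11
e^(−rT) = e^(−0.059·0.08333) = 0.9951
C = 338·N(0.21) − 334·0.9951·N(0.11) = 338·0.5832 − 334·0.9951·0.5438 = 197.1216 − 180.7392 = 16.3824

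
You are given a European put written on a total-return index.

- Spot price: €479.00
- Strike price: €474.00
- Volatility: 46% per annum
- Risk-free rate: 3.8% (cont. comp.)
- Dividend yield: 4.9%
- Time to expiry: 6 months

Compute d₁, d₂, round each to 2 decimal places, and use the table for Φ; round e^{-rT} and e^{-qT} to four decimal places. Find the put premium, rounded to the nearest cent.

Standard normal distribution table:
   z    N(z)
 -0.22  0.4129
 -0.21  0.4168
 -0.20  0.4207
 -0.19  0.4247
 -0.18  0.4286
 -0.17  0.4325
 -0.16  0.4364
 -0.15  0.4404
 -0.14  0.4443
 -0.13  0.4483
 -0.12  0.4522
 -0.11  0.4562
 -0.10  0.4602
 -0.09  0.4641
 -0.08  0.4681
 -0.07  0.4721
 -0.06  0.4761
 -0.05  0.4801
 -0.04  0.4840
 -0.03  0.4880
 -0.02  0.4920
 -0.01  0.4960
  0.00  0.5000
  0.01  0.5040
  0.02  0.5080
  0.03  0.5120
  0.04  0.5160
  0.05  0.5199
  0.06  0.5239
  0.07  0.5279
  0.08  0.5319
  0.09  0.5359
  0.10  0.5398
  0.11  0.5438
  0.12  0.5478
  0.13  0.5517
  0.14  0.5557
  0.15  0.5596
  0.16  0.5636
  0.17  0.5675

T = 0.5;  σ√T = 0.3253
d₁ = [ln(479/474) + (0.038 − 0.049 + 0.46²/2)·0.5] / 0.3253 = [0.0105 + 0.0474] / 0.3253 = 0.1780 ⇒ 0.18
d₂ = d₁ − σ√T = 0.1780 − 0.3253 = -0.1473 ⇒ -0.15
exp(−qT) = exp(−0.049·0.5) = 0.9758;  exp(−rT) = exp(−0.038·0.5) = 0.9812
N(−d₂) = N(0.15) = 0.5596;  N(−d₁) = N(-0.18) = 0.4286
P = 474·0.9812·0.5596 − 479·0.9758·0.4286 = 260.2637 − 200.3312 = 59.9325

€59.93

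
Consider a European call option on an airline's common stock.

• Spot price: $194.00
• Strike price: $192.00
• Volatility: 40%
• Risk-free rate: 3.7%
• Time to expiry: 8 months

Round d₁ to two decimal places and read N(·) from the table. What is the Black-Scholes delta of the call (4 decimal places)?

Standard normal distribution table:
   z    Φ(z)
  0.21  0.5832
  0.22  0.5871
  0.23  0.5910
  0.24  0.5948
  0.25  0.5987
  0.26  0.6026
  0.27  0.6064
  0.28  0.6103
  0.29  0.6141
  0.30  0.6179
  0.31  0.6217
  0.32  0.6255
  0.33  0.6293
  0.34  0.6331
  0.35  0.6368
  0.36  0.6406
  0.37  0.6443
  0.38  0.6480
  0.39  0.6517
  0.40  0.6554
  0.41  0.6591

σ√T = 0.4·√0.6667 = 0.3266
ln(S/K) + (r + σ²/2)T = ln(194/192) + (0.037 + 0.4²/2)·0.6667 = 0.0104 + 0.0780 = 0.0884
d₁ = 0.0884 / 0.3266 = 0.2706 which rounds to 0.27
N(d₁) = N(0.27) = 0.6064
Δ_call = N(d₁) = 0.6064

0.6064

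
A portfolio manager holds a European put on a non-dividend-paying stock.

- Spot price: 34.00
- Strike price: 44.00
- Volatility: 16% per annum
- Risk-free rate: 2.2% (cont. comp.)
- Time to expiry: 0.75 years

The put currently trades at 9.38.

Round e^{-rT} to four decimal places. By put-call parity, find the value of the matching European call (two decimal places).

0.10

exp(−rT) = exp(−0.022·0.75) = 0.9836
Put-call parity: C − P = S − K·e^(−rT) = 34 − 44·0.9836 = 34 − 43.2784 = -9.2784
C = P + (C − P) = 9.38 + (-9.2784) = 0.1016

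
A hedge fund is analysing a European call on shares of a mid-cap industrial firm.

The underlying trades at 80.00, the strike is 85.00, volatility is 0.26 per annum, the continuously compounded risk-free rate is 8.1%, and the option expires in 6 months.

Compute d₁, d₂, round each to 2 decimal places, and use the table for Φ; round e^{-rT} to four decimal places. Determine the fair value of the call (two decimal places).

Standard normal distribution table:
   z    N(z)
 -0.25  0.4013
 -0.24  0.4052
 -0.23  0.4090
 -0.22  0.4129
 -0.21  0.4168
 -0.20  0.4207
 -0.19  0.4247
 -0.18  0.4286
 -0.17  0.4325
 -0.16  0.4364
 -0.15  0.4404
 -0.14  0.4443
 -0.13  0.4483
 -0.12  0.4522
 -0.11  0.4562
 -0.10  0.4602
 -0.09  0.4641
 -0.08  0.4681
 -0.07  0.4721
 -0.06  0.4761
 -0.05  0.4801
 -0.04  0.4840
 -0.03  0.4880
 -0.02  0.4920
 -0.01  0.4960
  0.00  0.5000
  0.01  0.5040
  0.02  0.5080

5.02

σ√T = 0.26·√0.5 = 0.1838
d₁ = [ln(80/85) + (0.081 + 0.26²/2)·0.5] / 0.1838 = [-0.0606 + 0.0574] / 0.1838 = -0.0175 ≈ -0.02
d₂ = d₁ − σ√T = -0.0175 − 0.1838 = -0.2014 ≈ -0.20
exp(−rT) = exp(−0.081·0.5) = 0.9603
N(d₁) = N(-0.02) = 0.4920;  N(d₂) = N(-0.20) = 0.4207
C = 80·0.4920 − 85·0.9603·0.4207 = 39.3600 − 34.3398 = 5.0202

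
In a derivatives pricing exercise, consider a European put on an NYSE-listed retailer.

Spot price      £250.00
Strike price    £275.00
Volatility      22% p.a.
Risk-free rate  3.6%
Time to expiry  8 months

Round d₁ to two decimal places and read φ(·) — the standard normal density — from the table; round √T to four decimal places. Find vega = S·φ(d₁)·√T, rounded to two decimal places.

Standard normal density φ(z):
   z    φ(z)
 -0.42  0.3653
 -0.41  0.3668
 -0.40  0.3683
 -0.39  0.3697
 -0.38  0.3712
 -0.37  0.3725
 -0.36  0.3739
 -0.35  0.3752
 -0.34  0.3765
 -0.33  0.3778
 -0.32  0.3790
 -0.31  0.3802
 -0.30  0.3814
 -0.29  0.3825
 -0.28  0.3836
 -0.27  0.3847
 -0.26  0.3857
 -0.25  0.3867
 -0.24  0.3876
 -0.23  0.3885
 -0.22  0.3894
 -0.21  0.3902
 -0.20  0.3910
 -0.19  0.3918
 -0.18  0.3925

T = 0.6667;  σ√T = 0.1796
d₁ = [ln(250/275) + (0.036 + ½·0.22²)·0.6667] / (σ√T) = (-0.0953 + 0.0401) / 0.1796 = -0.3072 ⇒ -0.31
√T = √0.6667 = 0.8165
φ(d₁) = φ(-0.31) = 0.3802
vega = S·φ(d₁)·√T = 250·0.3802·0.8165 = 77.6083

77.61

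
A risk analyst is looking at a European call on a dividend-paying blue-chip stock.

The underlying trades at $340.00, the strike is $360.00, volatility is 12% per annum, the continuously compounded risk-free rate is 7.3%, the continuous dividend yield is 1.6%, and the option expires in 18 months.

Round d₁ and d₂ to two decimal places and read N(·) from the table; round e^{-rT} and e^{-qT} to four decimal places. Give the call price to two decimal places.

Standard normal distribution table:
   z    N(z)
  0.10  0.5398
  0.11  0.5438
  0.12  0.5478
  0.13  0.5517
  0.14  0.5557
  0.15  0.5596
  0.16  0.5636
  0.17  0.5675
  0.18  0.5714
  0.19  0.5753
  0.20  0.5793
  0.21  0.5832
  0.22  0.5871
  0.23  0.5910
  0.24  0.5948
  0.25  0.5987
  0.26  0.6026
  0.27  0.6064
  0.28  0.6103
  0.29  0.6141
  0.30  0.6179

σ√T = 0.12 × 1.2247 = 0.1470
ln(S/K) + (r − q + σ²/2)T = ln(340/360) + (0.073 − 0.016 + 0.12²/2)·1.5 = -0.0572 + 0.0963 = 0.0391
d₁ = 0.0391 / 0.1470 = 0.2663 → 0.27
d₂ = d₁ − σ√T = 0.2663 − 0.1470 = 0.1194 → 0.12
e^(−qT) = e^(−0.016·1.5) = 0.9763;  e^(−rT) = e^(−0.073·1.5) = 0.8963
C = 340·0.9763·N(0.27) − 360·0.8963·N(0.12) = 340·0.9763·0.6064 − 360·0.8963·0.5478 = 201.2896 − 176.7575 = 24.5321

$24.53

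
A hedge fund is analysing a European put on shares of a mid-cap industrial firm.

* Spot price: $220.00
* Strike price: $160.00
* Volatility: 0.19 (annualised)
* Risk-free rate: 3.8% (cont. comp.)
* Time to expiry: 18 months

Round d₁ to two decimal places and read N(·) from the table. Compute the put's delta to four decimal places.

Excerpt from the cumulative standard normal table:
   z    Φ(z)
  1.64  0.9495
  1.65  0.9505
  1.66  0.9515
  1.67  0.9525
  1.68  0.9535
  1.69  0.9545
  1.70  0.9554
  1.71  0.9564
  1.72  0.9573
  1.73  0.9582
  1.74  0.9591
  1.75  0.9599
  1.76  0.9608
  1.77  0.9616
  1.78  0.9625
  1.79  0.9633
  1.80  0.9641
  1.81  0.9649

T = 1.5;  σ√T = 0.2327
d₁ = [ln(220/160) + (0.038 + ½·0.19²)·1.5] / (σ√T) = (0.3185 + 0.0841) / 0.2327 = 1.7298 → 1.73
N(d₁) = N(1.73) = 0.9582
Δ_put = N(d₁) − 1 = 0.9582 − 1 = -0.0418

-0.0418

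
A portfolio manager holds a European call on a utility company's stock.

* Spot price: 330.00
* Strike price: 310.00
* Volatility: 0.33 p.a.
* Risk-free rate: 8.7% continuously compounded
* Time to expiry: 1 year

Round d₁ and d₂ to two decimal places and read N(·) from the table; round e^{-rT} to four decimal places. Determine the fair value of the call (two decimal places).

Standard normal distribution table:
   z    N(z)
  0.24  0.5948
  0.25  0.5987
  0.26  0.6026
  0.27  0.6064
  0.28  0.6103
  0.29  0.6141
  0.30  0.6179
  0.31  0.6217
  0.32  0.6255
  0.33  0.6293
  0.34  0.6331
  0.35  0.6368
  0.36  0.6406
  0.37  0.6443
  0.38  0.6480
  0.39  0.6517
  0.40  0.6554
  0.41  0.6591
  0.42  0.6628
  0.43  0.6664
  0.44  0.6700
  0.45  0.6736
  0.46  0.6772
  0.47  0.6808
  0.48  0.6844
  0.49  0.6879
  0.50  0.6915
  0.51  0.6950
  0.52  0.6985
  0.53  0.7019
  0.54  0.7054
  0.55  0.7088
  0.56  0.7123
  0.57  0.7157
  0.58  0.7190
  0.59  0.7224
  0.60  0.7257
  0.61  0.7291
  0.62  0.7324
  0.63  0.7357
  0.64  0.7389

67.18

σ√T = 0.33 × 1.0000 = 0.3300
ln(S/K) + (r + σ²/2)T = ln(330/310) + (0.087 + 0.33²/2)·1 = 0.0625 + 0.1414 = 0.2040
d₁ = 0.2040 / 0.3300 = 0.6181 ≈ 0.62
d₂ = d₁ − σ√T = 0.6181 − 0.3300 = 0.2881 ≈ 0.29
e^(−rT) = e^(−0.087·1) = 0.9167
N(d₁) = N(0.62) = 0.7324;  N(d₂) = N(0.29) = 0.6141
C = 330·0.7324 − 310·0.9167·0.6141 = 241.6920 − 174.5131 = 67.1789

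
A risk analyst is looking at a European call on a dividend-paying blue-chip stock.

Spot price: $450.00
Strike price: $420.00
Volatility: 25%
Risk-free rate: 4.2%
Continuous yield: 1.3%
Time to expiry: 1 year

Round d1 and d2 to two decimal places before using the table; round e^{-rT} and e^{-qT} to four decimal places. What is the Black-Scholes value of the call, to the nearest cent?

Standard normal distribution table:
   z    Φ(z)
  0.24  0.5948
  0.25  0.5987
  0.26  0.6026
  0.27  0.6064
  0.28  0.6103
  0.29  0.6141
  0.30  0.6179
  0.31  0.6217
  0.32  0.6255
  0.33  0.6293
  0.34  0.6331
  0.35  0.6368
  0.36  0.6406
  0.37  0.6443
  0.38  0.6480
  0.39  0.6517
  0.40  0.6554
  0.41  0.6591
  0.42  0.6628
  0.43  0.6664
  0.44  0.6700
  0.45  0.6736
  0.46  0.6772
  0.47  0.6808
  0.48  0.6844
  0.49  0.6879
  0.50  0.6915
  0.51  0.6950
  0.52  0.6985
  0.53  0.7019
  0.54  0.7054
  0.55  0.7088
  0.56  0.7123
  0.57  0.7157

T = 1;  σ√T = 0.2500
d₁ = [ln(450/420) + (0.042 − 0.013 + ½·0.25²)·1] / (σ√T) = (0.0690 + 0.0603) / 0.2500 = 0.5170 which rounds to 0.52
d₂ = 0.5170 − 0.2500 = 0.2670 which rounds to 0.27
exp(−qT) = exp(−0.013·1) = 0.9871;  exp(−rT) = exp(−0.042·1) = 0.9589
N(d₁) = N(0.52) = 0.6985;  N(d₂) = N(0.27) = 0.6064
C = 450·0.9871·0.6985 − 420·0.9589·0.6064 = 310.2702 − 244.2203 = 66.0499

$66.05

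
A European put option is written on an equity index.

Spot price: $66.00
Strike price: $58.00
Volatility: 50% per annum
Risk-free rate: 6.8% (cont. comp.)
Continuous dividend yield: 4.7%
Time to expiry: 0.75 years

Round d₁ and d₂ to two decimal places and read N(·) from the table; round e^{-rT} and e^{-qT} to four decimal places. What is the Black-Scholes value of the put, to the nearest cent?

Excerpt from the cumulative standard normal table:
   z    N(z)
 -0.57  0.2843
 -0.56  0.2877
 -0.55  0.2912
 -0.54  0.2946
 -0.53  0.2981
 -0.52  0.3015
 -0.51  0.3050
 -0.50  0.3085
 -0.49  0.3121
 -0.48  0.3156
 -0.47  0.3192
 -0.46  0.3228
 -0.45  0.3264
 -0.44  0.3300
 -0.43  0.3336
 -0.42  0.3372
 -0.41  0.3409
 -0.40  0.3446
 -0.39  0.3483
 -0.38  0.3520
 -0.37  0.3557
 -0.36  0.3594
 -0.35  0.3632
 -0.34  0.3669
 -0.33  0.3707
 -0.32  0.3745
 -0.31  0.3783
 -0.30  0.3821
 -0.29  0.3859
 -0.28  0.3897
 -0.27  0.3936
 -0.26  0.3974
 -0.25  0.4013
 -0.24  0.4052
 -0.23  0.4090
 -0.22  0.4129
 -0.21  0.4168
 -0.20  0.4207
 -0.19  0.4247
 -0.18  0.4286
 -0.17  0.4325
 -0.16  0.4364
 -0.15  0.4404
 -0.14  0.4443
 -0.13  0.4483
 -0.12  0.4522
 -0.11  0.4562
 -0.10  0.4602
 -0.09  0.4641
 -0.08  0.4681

σ√T = 0.5·√0.75 = 0.4330
ln(S/K) + (r − q + σ²/2)T = ln(66/58) + (0.068 − 0.047 + 0.5²/2)·0.75 = 0.1292 + 0.1095 = 0.2387
d₁ = 0.2387 / 0.4330 = 0.5513 ≈ 0.55
d₂ = d₁ − σ√T = 0.5513 − 0.4330 = 0.1183 ≈ 0.12
exp(−qT) = exp(−0.047·0.75) = 0.9654;  exp(−rT) = exp(−0.068·0.75) = 0.9503
N(−d₂) = N(-0.12) = 0.4522;  N(−d₁) = N(-0.55) = 0.2912
P = 58·0.9503·0.4522 − 66·0.9654·0.2912 = 24.9241 − 18.5542 = 6.3699

$6.37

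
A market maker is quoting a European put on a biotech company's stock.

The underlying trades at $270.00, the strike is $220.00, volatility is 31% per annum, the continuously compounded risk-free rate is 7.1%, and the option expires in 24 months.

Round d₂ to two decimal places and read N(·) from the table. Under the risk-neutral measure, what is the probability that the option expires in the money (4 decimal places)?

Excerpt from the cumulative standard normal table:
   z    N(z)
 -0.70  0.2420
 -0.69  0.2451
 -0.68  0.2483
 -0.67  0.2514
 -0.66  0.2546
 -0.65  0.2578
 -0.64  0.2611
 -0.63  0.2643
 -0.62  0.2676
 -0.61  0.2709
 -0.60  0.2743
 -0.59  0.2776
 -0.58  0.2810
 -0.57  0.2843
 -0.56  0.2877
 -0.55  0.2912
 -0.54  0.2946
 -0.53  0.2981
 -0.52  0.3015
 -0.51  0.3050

0.2843

σ√T = 0.31·√2 = 0.4384
d₁ = [ln(270/220) + (0.071 + ½·0.31²)·2] / (σ√T) = (0.2048 + 0.2381) / 0.4384 = 1.0102 → 1.01
d₂ = 1.0102 − 0.4384 = 0.5718 → 0.57
Risk-neutral Pr[S_T < K] = N(−d₂) = N(-0.57) = 0.2843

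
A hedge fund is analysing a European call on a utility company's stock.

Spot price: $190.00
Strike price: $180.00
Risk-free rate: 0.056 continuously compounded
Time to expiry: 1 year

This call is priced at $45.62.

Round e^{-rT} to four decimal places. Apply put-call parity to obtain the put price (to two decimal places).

$25.81

e^(−rT) = e^(−0.056·1) = 0.9455
Put-call parity: C − P = S − K·e^(−rT) = 190 − 180·0.9455 = 190 − 170.1900 = 19.8100
P = C − (C − P) = 45.62 − (19.8100) = 25.8100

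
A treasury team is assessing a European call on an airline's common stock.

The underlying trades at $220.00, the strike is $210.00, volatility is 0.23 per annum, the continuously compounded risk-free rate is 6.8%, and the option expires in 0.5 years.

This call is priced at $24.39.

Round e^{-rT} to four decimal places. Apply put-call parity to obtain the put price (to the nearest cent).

e^(−rT) = e^(−0.068·0.5) = 0.9666
Put-call parity: C − P = S − K·e^(−rT) = 220 − 210·0.9666 = 220 − 202.9860 = 17.0140
P = C − (C − P) = 24.39 − (17.0140) = 7.3760

$7.38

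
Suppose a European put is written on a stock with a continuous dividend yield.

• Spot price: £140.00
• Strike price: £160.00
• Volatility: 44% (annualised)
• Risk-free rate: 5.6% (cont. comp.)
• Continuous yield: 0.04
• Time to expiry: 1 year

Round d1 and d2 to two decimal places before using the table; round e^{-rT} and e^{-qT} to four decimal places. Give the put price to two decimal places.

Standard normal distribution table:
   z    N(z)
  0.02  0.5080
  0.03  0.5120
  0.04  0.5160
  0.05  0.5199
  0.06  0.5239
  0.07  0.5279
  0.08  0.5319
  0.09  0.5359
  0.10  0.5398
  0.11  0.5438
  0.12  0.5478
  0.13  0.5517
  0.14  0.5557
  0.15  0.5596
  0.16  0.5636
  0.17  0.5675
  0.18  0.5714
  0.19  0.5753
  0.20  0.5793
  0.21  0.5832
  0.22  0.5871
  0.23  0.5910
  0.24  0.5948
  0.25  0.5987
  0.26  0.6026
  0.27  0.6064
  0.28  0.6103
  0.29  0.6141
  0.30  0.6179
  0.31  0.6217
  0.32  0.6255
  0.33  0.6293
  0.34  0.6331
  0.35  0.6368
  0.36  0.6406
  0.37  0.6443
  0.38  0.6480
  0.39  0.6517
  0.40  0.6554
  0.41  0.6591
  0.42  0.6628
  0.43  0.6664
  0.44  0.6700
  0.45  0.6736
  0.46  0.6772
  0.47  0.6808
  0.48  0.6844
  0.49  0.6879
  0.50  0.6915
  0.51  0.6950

£34.13

σ√T = 0.44·√1 = 0.4400
d₁ = [ln(140/160) + (0.056 − 0.04 + 0.44²/2)·1] / 0.4400 = [-0.1335 + 0.1128] / 0.4400 = -0.0471 ≈ -0.05
d₂ = d₁ − σ√T = -0.0471 − 0.4400 = -0.4871 ≈ -0.49
exp(−qT) = exp(−0.04·1) = 0.9608;  exp(−rT) = exp(−0.056·1) = 0.9455
N(−d₂) = N(0.49) = 0.6879;  N(−d₁) = N(0.05) = 0.5199
P = 160·0.9455·0.6879 − 140·0.9608·0.5199 = 104.0655 − 69.9328 = 34.1327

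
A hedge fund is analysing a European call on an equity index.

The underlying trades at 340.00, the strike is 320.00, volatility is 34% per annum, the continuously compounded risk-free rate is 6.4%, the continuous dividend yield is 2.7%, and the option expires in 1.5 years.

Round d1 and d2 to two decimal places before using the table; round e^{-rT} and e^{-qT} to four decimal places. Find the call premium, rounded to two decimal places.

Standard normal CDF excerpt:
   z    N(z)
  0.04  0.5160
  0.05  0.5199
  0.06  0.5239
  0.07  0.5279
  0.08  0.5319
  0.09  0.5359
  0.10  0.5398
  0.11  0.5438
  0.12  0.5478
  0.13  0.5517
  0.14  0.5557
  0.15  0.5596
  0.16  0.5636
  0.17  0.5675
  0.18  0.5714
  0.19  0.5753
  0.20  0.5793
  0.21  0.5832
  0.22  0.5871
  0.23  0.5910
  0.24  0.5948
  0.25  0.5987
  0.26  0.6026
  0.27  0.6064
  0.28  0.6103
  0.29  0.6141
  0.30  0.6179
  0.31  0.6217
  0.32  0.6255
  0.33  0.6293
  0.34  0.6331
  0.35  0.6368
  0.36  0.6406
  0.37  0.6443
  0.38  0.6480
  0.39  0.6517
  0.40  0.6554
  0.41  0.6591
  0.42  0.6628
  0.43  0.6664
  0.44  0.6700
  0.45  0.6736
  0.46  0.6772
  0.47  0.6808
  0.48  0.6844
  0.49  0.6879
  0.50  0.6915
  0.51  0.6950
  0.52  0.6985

71.13

σ√T = 0.34 × 1.2247 = 0.4164
d₁ = [ln(340/320) + (0.064 − 0.027 + ½·0.34²)·1.5] / (σ√T) = (0.0606 + 0.1422) / 0.4164 = 0.4871 → 0.49
d₂ = 0.4871 − 0.4164 = 0.0707 → 0.07
exp(−qT) = exp(−0.027·1.5) = 0.9603;  exp(−rT) = exp(−0.064·1.5) = 0.9085
N(d₁) = N(0.49) = 0.6879;  N(d₂) = N(0.07) = 0.5279
C = 340·0.9603·0.6879 − 320·0.9085·0.5279 = 224.6007 − 153.4711 = 71.1296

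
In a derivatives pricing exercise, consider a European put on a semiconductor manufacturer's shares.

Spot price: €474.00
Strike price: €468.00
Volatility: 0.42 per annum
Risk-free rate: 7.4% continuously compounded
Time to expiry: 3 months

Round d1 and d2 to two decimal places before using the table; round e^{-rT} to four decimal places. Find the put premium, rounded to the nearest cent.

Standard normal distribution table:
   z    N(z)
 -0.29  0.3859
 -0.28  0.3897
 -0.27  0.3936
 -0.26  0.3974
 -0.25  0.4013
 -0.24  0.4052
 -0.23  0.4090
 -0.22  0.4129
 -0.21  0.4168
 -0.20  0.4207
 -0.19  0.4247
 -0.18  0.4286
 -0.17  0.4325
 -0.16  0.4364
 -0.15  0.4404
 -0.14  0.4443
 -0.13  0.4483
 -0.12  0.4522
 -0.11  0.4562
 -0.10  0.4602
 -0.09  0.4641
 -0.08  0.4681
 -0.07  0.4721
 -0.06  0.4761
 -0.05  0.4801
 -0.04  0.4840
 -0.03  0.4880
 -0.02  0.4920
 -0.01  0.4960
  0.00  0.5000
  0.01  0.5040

T = 0.25;  σ√T = 0.2100
ln(S/K) + (r + σ²/2)T = ln(474/468) + (0.074 + 0.42²/2)·0.25 = 0.0127 + 0.0405 = 0.0533
d₁ = 0.0533 / 0.2100 = 0.2538 → 0.25
d₂ = d₁ − σ√T = 0.2538 − 0.2100 = 0.0438 → 0.04
e^(−rT) = e^(−0.074·0.25) = 0.9817
N(−d₂) = N(-0.04) = 0.4840;  N(−d₁) = N(-0.25) = 0.4013
P = 468·0.9817·0.4840 − 474·0.4013 = 222.3668 − 190.2162 = 32.1506

€32.15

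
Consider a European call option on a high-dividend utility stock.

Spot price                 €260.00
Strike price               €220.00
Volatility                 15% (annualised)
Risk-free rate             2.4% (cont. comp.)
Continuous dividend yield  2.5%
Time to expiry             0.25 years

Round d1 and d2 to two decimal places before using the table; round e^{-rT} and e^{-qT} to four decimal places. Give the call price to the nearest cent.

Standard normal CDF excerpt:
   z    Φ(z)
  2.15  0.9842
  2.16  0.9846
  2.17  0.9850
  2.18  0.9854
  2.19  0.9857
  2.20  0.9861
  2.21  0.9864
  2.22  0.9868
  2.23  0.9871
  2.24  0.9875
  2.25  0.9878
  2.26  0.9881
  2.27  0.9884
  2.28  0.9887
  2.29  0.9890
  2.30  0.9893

σ√T = 0.15·√0.25 = 0.0750
ln(S/K) + (r − q + σ²/2)T = ln(260/220) + (0.024 − 0.025 + 0.15²/2)·0.25 = 0.1671 + 0.0026 = 0.1696
d₁ = 0.1696 / 0.0750 = 2.2616 ⇒ 2.26
d₂ = d₁ − σ√T = 2.2616 − 0.0750 = 2.1866 ⇒ 2.19
e^(−qT) = e^(−0.025·0.25) = 0.9938;  e^(−rT) = e^(−0.024·0.25) = 0.9940
C = 260·0.9938·N(2.26) − 220·0.9940·N(2.19) = 260·0.9938·0.9881 − 220·0.9940·0.9857 = 255.3132 − 215.5529 = 39.7603

€39.76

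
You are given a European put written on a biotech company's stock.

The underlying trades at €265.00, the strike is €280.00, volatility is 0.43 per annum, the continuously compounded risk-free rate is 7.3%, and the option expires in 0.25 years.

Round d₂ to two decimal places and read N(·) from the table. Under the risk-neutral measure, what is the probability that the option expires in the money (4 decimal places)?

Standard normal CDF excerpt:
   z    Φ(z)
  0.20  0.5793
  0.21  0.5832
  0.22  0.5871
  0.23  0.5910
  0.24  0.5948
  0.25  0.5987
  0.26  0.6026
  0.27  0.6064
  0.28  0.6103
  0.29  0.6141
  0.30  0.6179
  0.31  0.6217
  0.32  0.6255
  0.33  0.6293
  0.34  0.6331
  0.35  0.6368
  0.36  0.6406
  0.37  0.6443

0.6103

σ√T = 0.43·√0.25 = 0.2150
ln(S/K) + (r + σ²/2)T = ln(265/280) + (0.073 + 0.43²/2)·0.25 = -0.0551 + 0.0414 = -0.0137
d₁ = -0.0137 / 0.2150 = -0.0637 → -0.06
d₂ = d₁ − σ√T = -0.0637 − 0.2150 = -0.2787 → -0.28
Pr(exercise) under Q = N(−d₂) = N(0.28) = 0.6103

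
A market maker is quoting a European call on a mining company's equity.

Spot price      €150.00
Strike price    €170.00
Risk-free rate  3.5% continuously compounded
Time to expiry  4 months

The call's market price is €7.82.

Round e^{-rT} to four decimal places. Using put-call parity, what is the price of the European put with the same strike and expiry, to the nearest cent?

e^(−rT) = e^(−0.035·0.3333) = 0.9884
Put-call parity: C − P = S − K·e^(−rT) = 150 − 170·0.9884 = 150 − 168.0280 = -18.0280
P = C − (C − P) = 7.82 − (-18.0280) = 25.8480

€25.85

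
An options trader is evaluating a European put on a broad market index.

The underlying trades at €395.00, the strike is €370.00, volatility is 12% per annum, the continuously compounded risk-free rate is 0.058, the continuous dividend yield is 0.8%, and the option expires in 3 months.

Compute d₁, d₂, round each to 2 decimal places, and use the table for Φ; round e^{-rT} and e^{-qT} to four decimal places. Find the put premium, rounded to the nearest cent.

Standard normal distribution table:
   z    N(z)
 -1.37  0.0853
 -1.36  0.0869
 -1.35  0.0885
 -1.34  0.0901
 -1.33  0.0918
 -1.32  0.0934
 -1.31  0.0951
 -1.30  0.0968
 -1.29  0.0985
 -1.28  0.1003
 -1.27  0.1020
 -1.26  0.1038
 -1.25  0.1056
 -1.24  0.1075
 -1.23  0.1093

σ√T = 0.12·√0.25 = 0.0600
d₁ = [ln(395/370) + (0.058 − 0.008 + 0.12²/2)·0.25] / 0.0600 = [0.0654 + 0.0143] / 0.0600 = 1.3280 → 1.33
d₂ = d₁ − σ√T = 1.3280 − 0.0600 = 1.2680 → 1.27
e^(−qT) = e^(−0.008·0.25) = 0.9980;  e^(−rT) = e^(−0.058·0.25) = 0.9856
P = 370·0.9856·N(-1.27) − 395·0.9980·N(-1.33) = 370·0.9856·0.1020 − 395·0.9980·0.0918 = 37.1965 − 36.1885 = 1.0081

€1.01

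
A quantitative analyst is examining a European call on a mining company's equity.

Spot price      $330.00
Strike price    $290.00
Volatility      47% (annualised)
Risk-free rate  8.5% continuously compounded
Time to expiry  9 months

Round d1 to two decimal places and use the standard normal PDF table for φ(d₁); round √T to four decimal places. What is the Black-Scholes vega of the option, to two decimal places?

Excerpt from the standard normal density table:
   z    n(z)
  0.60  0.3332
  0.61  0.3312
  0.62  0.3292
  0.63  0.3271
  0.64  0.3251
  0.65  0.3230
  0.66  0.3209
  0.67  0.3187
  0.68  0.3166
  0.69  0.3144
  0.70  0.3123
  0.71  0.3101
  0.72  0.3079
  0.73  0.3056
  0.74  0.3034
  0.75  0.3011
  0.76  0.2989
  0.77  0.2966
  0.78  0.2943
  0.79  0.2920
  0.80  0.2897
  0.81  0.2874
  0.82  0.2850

90.48

σ√T = 0.47 × 0.8660 = 0.4070
d₁ = [ln(330/290) + (0.085 + 0.47²/2)·0.75] / 0.4070 = [0.1292 + 0.1466] / 0.4070 = 0.6776 ⇒ 0.68
√T = √0.75 = 0.8660
φ(d₁) = φ(0.68) = 0.3166
vega = S·φ(d₁)·√T = 330·0.3166·0.8660 = 90.4779
(The put has the same vega.)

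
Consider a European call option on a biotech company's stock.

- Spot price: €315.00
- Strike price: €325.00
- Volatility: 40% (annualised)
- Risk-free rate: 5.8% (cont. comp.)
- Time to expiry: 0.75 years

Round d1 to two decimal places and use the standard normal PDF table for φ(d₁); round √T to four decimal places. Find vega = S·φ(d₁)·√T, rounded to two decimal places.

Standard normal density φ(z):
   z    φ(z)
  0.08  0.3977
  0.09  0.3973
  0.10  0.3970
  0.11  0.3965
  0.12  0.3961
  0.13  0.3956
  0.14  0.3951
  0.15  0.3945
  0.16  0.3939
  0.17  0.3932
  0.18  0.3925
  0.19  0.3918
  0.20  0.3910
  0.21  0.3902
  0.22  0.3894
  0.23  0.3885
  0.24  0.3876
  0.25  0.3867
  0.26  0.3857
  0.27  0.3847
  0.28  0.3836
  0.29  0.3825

106.44

T = 0.75;  σ√T = 0.3464
d₁ = [ln(315/325) + (0.058 + 0.4²/2)·0.75] / 0.3464 = [-0.0313 + 0.1035] / 0.3464 = 0.2086 → 0.21
√T = √0.75 = 0.8660
φ(d₁) = φ(0.21) = 0.3902
vega = S·φ(d₁)·√T = 315·0.3902·0.8660 = 106.4427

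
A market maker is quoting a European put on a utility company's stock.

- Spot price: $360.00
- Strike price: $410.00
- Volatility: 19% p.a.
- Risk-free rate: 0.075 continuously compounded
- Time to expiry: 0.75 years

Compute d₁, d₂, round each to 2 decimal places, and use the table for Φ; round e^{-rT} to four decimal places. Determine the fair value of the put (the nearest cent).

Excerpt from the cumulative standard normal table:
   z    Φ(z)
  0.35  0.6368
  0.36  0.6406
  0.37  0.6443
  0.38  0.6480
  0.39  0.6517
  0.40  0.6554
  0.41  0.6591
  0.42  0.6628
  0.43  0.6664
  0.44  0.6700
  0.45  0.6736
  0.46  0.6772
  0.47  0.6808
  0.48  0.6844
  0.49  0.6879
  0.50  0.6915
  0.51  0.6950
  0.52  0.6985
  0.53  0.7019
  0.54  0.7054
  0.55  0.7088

σ√T = 0.19 × 0.8660 = 0.1645
d₁ = [ln(360/410) + (0.075 + ½·0.19²)·0.75] / (σ√T) = (-0.1301 + 0.0698) / 0.1645 = -0.3663 which rounds to -0.37
d₂ = -0.3663 − 0.1645 = -0.5308 which rounds to -0.53
e^(−rT) = e^(−0.075·0.75) = 0.9453
N(−d₂) = N(0.53) = 0.7019;  N(−d₁) = N(0.37) = 0.6443
P = 410·0.9453·0.7019 − 360·0.6443 = 272.0375 − 231.9480 = 40.0895

$40.09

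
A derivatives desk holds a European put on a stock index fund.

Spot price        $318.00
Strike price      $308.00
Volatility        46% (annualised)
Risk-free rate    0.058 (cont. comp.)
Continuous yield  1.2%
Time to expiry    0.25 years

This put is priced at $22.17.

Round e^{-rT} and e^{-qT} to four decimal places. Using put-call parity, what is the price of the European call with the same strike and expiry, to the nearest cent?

exp(−qT) = exp(−0.012·0.25) = 0.9970;  exp(−rT) = exp(−0.058·0.25) = 0.9856
Put-call parity: C − P = S·e^(−qT) − K·e^(−rT) = 318·0.9970 − 308·0.9856 = 317.0460 − 303.5648 = 13.4812
C = P + (C − P) = 22.17 + (13.4812) = 35.6512

$35.65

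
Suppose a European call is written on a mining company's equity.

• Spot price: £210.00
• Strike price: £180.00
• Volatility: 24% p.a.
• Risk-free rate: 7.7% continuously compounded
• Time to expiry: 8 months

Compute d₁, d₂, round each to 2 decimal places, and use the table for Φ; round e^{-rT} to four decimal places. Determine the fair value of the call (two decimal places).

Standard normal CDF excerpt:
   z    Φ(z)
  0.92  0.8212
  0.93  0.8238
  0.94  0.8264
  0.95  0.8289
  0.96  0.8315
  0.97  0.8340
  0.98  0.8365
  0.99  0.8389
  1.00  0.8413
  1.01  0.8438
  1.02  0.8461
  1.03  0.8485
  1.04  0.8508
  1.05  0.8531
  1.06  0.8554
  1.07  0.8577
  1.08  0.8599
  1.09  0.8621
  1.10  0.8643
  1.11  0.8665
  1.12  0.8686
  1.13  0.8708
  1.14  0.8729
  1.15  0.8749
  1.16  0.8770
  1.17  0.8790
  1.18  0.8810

σ√T = 0.24 × 0.8165 = 0.1960
ln(S/K) + (r + σ²/2)T = ln(210/180) + (0.077 + 0.24²/2)·0.6667 = 0.1542 + 0.0705 = 0.2247
d₁ = 0.2247 / 0.1960 = 1.1466 ≈ 1.15
d₂ = d₁ − σ√T = 1.1466 − 0.1960 = 0.9506 ≈ 0.95
e^(−rT) = e^(−0.077·0.6667) = 0.9500
C = 210·N(1.15) − 180·0.9500·N(0.95) = 210·0.8749 − 180·0.9500·0.8289 = 183.7290 − 141.7419 = 41.9871

£41.99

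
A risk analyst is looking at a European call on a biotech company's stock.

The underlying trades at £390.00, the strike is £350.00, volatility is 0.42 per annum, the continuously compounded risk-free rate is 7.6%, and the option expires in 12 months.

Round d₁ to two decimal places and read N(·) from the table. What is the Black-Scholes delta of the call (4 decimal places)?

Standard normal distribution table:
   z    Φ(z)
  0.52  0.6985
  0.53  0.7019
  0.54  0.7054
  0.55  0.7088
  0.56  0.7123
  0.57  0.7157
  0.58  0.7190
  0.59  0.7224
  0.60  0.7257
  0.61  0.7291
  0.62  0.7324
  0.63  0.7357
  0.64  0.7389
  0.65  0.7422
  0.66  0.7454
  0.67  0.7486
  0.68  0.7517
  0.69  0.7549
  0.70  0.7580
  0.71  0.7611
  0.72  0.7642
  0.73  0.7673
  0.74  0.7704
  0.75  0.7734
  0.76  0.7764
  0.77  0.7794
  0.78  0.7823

σ√T = 0.42·√1 = 0.4200
d₁ = [ln(390/350) + (0.076 + 0.42²/2)·1] / 0.4200 = [0.1082 + 0.1642] / 0.4200 = 0.6486 ⇒ 0.65
N(d₁) = N(0.65) = 0.7422
Δ_call = N(d₁) = 0.7422

0.7422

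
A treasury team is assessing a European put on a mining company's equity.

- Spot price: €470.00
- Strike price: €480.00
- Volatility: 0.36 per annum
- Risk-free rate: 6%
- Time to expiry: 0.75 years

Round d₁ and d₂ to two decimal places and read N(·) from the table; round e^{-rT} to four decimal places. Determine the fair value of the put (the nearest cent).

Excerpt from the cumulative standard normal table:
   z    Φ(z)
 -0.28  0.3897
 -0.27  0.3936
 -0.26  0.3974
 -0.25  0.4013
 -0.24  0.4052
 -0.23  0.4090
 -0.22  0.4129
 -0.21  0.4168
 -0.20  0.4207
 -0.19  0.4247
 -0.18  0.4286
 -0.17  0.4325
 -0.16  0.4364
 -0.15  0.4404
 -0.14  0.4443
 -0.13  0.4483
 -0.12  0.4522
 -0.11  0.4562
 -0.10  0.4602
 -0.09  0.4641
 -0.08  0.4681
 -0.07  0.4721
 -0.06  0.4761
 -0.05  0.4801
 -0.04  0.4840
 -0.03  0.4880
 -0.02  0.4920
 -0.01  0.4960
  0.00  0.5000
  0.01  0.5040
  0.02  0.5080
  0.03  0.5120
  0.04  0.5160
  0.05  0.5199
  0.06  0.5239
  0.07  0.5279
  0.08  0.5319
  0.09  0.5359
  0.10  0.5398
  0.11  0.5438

€51.85

T = 0.75;  σ√T = 0.3118
d₁ = [ln(470/480) + (0.06 + 0.36²/2)·0.75] / 0.3118 = [-0.0211 + 0.0936] / 0.3118 = 0.2327 ⇒ 0.23
d₂ = d₁ − σ√T = 0.2327 − 0.3118 = -0.0791 ⇒ -0.08
exp(−rT) = exp(−0.06·0.75) = 0.9560
P = 480·0.9560·N(0.08) − 470·N(-0.23) = 480·0.9560·0.5319 − 470·0.4090 = 244.0783 − 192.2300 = 51.8483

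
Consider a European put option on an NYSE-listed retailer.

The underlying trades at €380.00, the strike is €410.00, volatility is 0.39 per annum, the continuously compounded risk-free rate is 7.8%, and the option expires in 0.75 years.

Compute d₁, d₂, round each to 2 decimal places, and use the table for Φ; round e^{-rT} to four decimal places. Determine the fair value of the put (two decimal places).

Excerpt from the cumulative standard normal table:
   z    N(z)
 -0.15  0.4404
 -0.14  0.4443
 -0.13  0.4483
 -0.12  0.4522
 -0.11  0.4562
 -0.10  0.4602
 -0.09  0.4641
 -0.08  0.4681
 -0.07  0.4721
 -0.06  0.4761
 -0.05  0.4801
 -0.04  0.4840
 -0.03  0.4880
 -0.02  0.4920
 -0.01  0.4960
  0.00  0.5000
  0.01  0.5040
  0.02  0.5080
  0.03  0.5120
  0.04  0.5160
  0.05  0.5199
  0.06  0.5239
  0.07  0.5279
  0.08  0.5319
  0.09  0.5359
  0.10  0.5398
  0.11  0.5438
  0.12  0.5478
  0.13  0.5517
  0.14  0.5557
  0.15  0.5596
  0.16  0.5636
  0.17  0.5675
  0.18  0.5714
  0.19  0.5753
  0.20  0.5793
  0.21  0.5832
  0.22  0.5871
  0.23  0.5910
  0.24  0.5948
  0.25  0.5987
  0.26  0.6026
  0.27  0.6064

€55.20

σ√T = 0.39 × 0.8660 = 0.3377
d₁ = [ln(380/410) + (0.078 + 0.39²/2)·0.75] / 0.3377 = [-0.0760 + 0.1155] / 0.3377 = 0.1171 → 0.12
d₂ = d₁ − σ√T = 0.1171 − 0.3377 = -0.2206 → -0.22
e^(−rT) = e^(−0.078·0.75) = 0.9432
P = 410·0.9432·N(0.22) − 380·N(-0.12) = 410·0.9432·0.5871 − 380·0.4522 = 227.0386 − 171.8360 = 55.2026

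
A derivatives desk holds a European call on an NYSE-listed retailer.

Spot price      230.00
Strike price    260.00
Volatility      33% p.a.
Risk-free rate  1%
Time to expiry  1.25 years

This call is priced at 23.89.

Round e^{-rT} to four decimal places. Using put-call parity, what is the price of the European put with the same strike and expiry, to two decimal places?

50.67

exp(−rT) = exp(−0.01·1.25) = 0.9876
Put-call parity: C − P = S − K·e^(−rT) = 230 − 260·0.9876 = 230 − 256.7760 = -26.7760
P = C − (C − P) = 23.89 − (-26.7760) = 50.6660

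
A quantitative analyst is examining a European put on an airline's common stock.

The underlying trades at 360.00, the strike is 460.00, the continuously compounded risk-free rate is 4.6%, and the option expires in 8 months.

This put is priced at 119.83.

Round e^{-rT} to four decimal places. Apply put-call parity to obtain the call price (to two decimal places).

e^(−rT) = e^(−0.046·0.6667) = 0.9698
Put-call parity: C − P = S − K·e^(−rT) = 360 − 460·0.9698 = 360 − 446.1080 = -86.1080
C = P + (C − P) = 119.83 + (-86.1080) = 33.7220

33.72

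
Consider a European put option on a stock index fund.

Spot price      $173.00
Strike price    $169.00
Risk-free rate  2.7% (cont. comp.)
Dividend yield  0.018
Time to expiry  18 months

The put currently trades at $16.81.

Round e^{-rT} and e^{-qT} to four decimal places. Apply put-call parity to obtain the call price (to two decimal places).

$22.92

exp(−qT) = exp(−0.018·1.5) = 0.9734;  exp(−rT) = exp(−0.027·1.5) = 0.9603
Put-call parity: C − P = S·e^(−qT) − K·e^(−rT) = 173·0.9734 − 169·0.9603 = 168.3982 − 162.2907 = 6.1075
C = P + (C − P) = 16.81 + (6.1075) = 22.9175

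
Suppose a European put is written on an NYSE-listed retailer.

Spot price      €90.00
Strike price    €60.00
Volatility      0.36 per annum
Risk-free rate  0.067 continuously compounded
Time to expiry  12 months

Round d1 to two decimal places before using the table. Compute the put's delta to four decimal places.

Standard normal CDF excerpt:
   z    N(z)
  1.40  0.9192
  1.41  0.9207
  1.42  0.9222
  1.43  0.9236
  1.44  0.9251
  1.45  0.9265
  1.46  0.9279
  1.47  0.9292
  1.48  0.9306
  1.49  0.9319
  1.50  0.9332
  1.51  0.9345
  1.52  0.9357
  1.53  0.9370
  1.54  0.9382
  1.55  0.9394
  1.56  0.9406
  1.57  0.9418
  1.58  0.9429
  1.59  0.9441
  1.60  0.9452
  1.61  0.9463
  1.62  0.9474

σ√T = 0.36 × 1.0000 = 0.3600
d₁ = [ln(90/60) + (0.067 + 0.36²/2)·1] / 0.3600 = [0.4055 + 0.1318] / 0.3600 = 1.4924 ⇒ 1.49
N(d₁) = N(1.49) = 0.9319
Δ_put = N(d₁) − 1 = 0.9319 − 1 = -0.0681

-0.0681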